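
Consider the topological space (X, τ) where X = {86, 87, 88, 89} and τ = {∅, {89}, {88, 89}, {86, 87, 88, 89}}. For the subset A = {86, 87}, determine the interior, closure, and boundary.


int(A) = ∅, cl(A) = {86, 87}, ∂A = {86, 87}.

Closed sets in (X, τ) are complements of opens:
  closed(X, τ) = {∅, {86, 87}, {86, 87, 88}, {86, 87, 88, 89}}.
int(A) = ⋃ {U ∈ τ : U ⊆ A}. Opens contained in A: ∅.
Taking the union of these: int(A) = ∅.
cl(A) = ⋂ {C closed : A ⊆ C}. Closed sets containing A: {86, 87}, {86, 87, 88}, {86, 87, 88, 89}.
Intersecting these: cl(A) = {86, 87}.
∂A = cl(A) ∖ int(A) = {86, 87} ∖ ∅ = {86, 87}.


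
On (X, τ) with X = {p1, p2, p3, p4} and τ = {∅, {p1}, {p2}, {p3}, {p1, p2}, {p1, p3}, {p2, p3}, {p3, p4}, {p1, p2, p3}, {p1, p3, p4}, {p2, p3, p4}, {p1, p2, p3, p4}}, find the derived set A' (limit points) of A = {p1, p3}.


A' = {p4}

For each x ∈ X, list the open sets U ∈ τ with x ∈ U, then check whether U ∩ (A ∖ {x}) ≠ ∅ for every such U.
  x = p1: open {p1} ∋ x has {p1} ∩ (A ∖ {p1}) = ∅, so x is NOT a limit point.
  x = p2: open {p2} ∋ x has {p2} ∩ (A ∖ {p2}) = ∅, so x is NOT a limit point.
  x = p3: open {p3} ∋ x has {p3} ∩ (A ∖ {p3}) = ∅, so x is NOT a limit point.
  x = p4: opens ∋ x are {p3, p4}, {p1, p3, p4}, {p2, p3, p4}, {p1, p2, p3, p4}; each meets A ∖ {p4}, so x IS a limit point.
Collecting: A' = {p4}.


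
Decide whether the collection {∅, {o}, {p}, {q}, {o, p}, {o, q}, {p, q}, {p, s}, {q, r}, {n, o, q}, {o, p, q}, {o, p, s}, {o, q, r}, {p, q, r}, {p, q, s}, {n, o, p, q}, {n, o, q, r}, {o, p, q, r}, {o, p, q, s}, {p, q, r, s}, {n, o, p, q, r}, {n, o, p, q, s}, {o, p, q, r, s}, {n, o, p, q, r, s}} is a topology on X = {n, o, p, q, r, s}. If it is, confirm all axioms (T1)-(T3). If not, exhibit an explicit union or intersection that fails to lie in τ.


τ IS a topology on X.

Axiom (T1): ∅ ∈ τ? Yes; X ∈ τ? Yes.
Axiom (T2/T3): check pairwise unions and intersections of members of τ.
All pairwise intersections and unions checked — each lies in τ. Therefore τ satisfies (T1), (T2), (T3): it IS a topology on X.


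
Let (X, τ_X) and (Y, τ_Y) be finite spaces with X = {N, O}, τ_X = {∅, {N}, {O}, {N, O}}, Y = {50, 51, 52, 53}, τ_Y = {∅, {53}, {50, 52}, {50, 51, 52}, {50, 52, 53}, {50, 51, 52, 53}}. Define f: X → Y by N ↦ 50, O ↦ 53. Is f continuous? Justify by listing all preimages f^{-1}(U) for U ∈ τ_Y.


f IS continuous.

Compute f^{-1}(U) for each U ∈ τ_Y:
  U = ∅: f^{-1}(U) = ∅ ∈ τ_X ✓.
  U = {53}: f^{-1}(U) = {O} ∈ τ_X ✓.
  U = {50, 52}: f^{-1}(U) = {N} ∈ τ_X ✓.
  U = {50, 51, 52}: f^{-1}(U) = {N} ∈ τ_X ✓.
  U = {50, 52, 53}: f^{-1}(U) = {N, O} ∈ τ_X ✓.
  U = {50, 51, 52, 53}: f^{-1}(U) = {N, O} ∈ τ_X ✓.
Every preimage lies in τ_X, so f IS continuous.


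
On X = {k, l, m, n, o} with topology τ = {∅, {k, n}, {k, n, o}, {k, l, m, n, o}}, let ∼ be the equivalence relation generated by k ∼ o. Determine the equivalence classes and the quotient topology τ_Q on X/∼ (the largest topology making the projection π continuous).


X/∼ = {[k=o], [l], [m], [n]}; |τ_Q| = 3.

Equivalence classes: [k=o], [l], [m], [n].
Quotient map π: X → X/∼ sends k ↦ [k=o], l ↦ [l], m ↦ [m], n ↦ [n], o ↦ [k=o].
For each subset V ⊆ X/∼, compute π^{-1}(V) ⊆ X and check whether π^{-1}(V) ∈ τ. V is open in τ_Q iff π^{-1}(V) ∈ τ.
  V = {}: π^{-1}(V) = ∅ ∈ τ ✓.
  V = {[k=o]}: π^{-1}(V) = {k, o} ∉ τ ✗.
  V = {[l]}: π^{-1}(V) = {l} ∉ τ ✗.
  V = {[k=o], [l]}: π^{-1}(V) = {k, l, o} ∉ τ ✗.
  V = {[m]}: π^{-1}(V) = {m} ∉ τ ✗.
  V = {[k=o], [m]}: π^{-1}(V) = {k, m, o} ∉ τ ✗.
  V = {[l], [m]}: π^{-1}(V) = {l, m} ∉ τ ✗.
  V = {[k=o], [l], [m]}: π^{-1}(V) = {k, l, m, o} ∉ τ ✗.
  V = {[n]}: π^{-1}(V) = {n} ∉ τ ✗.
  V = {[k=o], [n]}: π^{-1}(V) = {k, n, o} ∈ τ ✓.
  V = {[l], [n]}: π^{-1}(V) = {l, n} ∉ τ ✗.
  V = {[k=o], [l], [n]}: π^{-1}(V) = {k, l, n, o} ∉ τ ✗.
  V = {[m], [n]}: π^{-1}(V) = {m, n} ∉ τ ✗.
  V = {[k=o], [m], [n]}: π^{-1}(V) = {k, m, n, o} ∉ τ ✗.
  V = {[l], [m], [n]}: π^{-1}(V) = {l, m, n} ∉ τ ✗.
  V = {[k=o], [l], [m], [n]}: π^{-1}(V) = {k, l, m, n, o} ∈ τ ✓.
Open sets in the quotient: τ_Q = {{}, {[k=o], [n]}, {[k=o], [l], [m], [n]}} (3 elements).


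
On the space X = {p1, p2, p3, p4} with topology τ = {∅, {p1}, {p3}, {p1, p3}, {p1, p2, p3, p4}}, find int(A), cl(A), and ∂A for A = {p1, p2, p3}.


int(A) = {p1, p3}, cl(A) = {p1, p2, p3, p4}, ∂A = {p2, p4}.

Closed sets in (X, τ) are complements of opens:
  closed(X, τ) = {∅, {p2, p4}, {p1, p2, p4}, {p2, p3, p4}, {p1, p2, p3, p4}}.
int(A) = ⋃ {U ∈ τ : U ⊆ A}. Opens contained in A: ∅, {p1}, {p3}, {p1, p3}.
Taking the union of these: int(A) = {p1, p3}.
cl(A) = ⋂ {C closed : A ⊆ C}. Closed sets containing A: {p1, p2, p3, p4}.
Intersecting these: cl(A) = {p1, p2, p3, p4}.
∂A = cl(A) ∖ int(A) = {p1, p2, p3, p4} ∖ {p1, p3} = {p2, p4}.


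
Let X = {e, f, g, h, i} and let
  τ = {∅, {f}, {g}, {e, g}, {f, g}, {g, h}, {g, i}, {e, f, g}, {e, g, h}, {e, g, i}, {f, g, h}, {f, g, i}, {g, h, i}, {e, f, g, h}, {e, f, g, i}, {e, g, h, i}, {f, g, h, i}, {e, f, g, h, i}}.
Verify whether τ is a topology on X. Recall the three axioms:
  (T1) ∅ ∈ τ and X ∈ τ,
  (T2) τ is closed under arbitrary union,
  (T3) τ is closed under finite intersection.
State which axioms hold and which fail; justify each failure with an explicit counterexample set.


τ IS a topology on X.

Axiom (T1): ∅ ∈ τ? Yes; X ∈ τ? Yes.
Axiom (T2/T3): check pairwise unions and intersections of members of τ.
All pairwise intersections and unions checked — each lies in τ. Therefore τ satisfies (T1), (T2), (T3): it IS a topology on X.


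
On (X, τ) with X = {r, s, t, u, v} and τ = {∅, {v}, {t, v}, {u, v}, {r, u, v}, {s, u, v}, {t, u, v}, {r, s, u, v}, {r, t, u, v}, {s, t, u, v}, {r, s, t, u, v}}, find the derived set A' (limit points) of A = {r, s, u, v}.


A' = {r, s, t, u}

For each x ∈ X, list the open sets U ∈ τ with x ∈ U, then check whether U ∩ (A ∖ {x}) ≠ ∅ for every such U.
  x = r: opens ∋ x are {r, u, v}, {r, s, u, v}, {r, t, u, v}, {r, s, t, u, v}; each meets A ∖ {r}, so x IS a limit point.
  x = s: opens ∋ x are {s, u, v}, {r, s, u, v}, {s, t, u, v}, {r, s, t, u, v}; each meets A ∖ {s}, so x IS a limit point.
  x = t: opens ∋ x are {t, v}, {t, u, v}, {r, t, u, v}, {s, t, u, v}, {r, s, t, u, v}; each meets A ∖ {t}, so x IS a limit point.
  x = u: opens ∋ x are {u, v}, {r, u, v}, {s, u, v}, {t, u, v}, {r, s, u, v}, {r, t, u, v}, {s, t, u, v}, {r, s, t, u, v}; each meets A ∖ {u}, so x IS a limit point.
  x = v: open {v} ∋ x has {v} ∩ (A ∖ {v}) = ∅, so x is NOT a limit point.
Collecting: A' = {r, s, t, u}.


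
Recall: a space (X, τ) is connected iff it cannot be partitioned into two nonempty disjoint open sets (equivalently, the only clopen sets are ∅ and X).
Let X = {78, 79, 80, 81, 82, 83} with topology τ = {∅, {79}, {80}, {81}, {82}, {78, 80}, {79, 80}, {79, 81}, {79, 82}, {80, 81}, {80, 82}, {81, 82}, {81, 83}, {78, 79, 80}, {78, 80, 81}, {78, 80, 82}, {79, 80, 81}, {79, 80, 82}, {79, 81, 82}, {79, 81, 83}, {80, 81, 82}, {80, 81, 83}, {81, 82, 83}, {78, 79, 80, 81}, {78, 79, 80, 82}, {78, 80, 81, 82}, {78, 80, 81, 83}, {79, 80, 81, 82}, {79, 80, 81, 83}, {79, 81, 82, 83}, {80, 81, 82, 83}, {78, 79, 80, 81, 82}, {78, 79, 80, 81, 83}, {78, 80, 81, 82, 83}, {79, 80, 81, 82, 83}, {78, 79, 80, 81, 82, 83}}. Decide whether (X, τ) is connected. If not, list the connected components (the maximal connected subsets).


(X, τ) is disconnected; components = [{79}, {82}, {78, 80}, {81, 83}].

Find clopen sets (U ∈ τ with X ∖ U ∈ τ):
  U = ∅, X ∖ U = {78, 79, 80, 81, 82, 83} — both open, so U is clopen.
  U = {79}, X ∖ U = {78, 80, 81, 82, 83} — both open, so U is clopen.
  U = {82}, X ∖ U = {78, 79, 80, 81, 83} — both open, so U is clopen.
  U = {78, 80}, X ∖ U = {79, 81, 82, 83} — both open, so U is clopen.
  U = {79, 82}, X ∖ U = {78, 80, 81, 83} — both open, so U is clopen.
  U = {81, 83}, X ∖ U = {78, 79, 80, 82} — both open, so U is clopen.
  U = {78, 79, 80}, X ∖ U = {81, 82, 83} — both open, so U is clopen.
  U = {78, 80, 82}, X ∖ U = {79, 81, 83} — both open, so U is clopen.
  U = {79, 81, 83}, X ∖ U = {78, 80, 82} — both open, so U is clopen.
  U = {81, 82, 83}, X ∖ U = {78, 79, 80} — both open, so U is clopen.
  U = {78, 79, 80, 82}, X ∖ U = {81, 83} — both open, so U is clopen.
  U = {78, 80, 81, 83}, X ∖ U = {79, 82} — both open, so U is clopen.
  U = {79, 81, 82, 83}, X ∖ U = {78, 80} — both open, so U is clopen.
  U = {78, 79, 80, 81, 83}, X ∖ U = {82} — both open, so U is clopen.
  U = {78, 80, 81, 82, 83}, X ∖ U = {79} — both open, so U is clopen.
  U = {78, 79, 80, 81, 82, 83}, X ∖ U = ∅ — both open, so U is clopen.
Nontrivial clopen(s) exist: e.g. {79}. So (X, τ) is disconnected.
Compute connected components by grouping points that agree on all clopens:
  component: {79}
  component: {82}
  component: {78, 80}
  component: {81, 83}


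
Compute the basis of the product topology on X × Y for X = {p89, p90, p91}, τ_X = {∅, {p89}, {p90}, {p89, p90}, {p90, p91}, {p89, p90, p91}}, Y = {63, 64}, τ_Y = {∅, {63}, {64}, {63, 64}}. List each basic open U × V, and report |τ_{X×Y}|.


Basis B = {∅ × ∅, {p89} × {63}, {p89} × {64}, {p90} × {63}, {p90} × {64}, {p89} × {63, 64}, {p89, p90} × {63}, {p89, p90} × {64}, {p90} × {63, 64}, {p90, p91} × {63}, {p90, p91} × {64}, {p89, p90, p91} × {63}, {p89, p90, p91} × {64}, {p89, p90} × {63, 64}, {p90, p91} × {63, 64}, {p89, p90, p91} × {63, 64}}; |τ_{X×Y}| = 36.

Enumerate products U × V with U ∈ τ_X, V ∈ τ_Y (deduplicated):
  ∅ × ∅ = {} (∅)
  {p89} × {63} = {(p89,63)}
  {p89} × {64} = {(p89,64)}
  {p90} × {63} = {(p90,63)}
  {p90} × {64} = {(p90,64)}
  {p89} × {63, 64} = {(p89,63), (p89,64)}
  {p89, p90} × {63} = {(p89,63), (p90,63)}
  {p89, p90} × {64} = {(p89,64), (p90,64)}
  {p90} × {63, 64} = {(p90,63), (p90,64)}
  {p90, p91} × {63} = {(p90,63), (p91,63)}
  {p90, p91} × {64} = {(p90,64), (p91,64)}
  {p89, p90, p91} × {63} = {(p89,63), (p90,63), (p91,63)}
  {p89, p90, p91} × {64} = {(p89,64), (p90,64), (p91,64)}
  {p89, p90} × {63, 64} = {(p89,63), (p89,64), (p90,63), (p90,64)}
  {p90, p91} × {63, 64} = {(p90,63), (p90,64), (p91,63), (p91,64)}
  {p89, p90, p91} × {63, 64} = {(p89,63), (p89,64), (p90,63), (p90,64), (p91,63), (p91,64)}
These 16 distinct sets form the basis B.
Close under arbitrary unions to get τ_{X×Y}; counting gives |τ_{X×Y}| = 36.


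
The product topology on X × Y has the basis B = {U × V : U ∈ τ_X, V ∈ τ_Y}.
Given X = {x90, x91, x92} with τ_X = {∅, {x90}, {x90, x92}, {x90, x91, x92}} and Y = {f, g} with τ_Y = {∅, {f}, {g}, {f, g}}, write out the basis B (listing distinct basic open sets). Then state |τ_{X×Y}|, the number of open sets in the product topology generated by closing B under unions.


Basis B = {∅ × ∅, {x90} × {f}, {x90} × {g}, {x90} × {f, g}, {x90, x92} × {f}, {x90, x92} × {g}, {x90, x91, x92} × {f}, {x90, x91, x92} × {g}, {x90, x92} × {f, g}, {x90, x91, x92} × {f, g}}; |τ_{X×Y}| = 16.

Enumerate products U × V with U ∈ τ_X, V ∈ τ_Y (deduplicated):
  ∅ × ∅ = {} (∅)
  {x90} × {f} = {(x90,f)}
  {x90} × {g} = {(x90,g)}
  {x90} × {f, g} = {(x90,f), (x90,g)}
  {x90, x92} × {f} = {(x90,f), (x92,f)}
  {x90, x92} × {g} = {(x90,g), (x92,g)}
  {x90, x91, x92} × {f} = {(x90,f), (x91,f), (x92,f)}
  {x90, x91, x92} × {g} = {(x90,g), (x91,g), (x92,g)}
  {x90, x92} × {f, g} = {(x90,f), (x90,g), (x92,f), (x92,g)}
  {x90, x91, x92} × {f, g} = {(x90,f), (x90,g), (x91,f), (x91,g), (x92,f), (x92,g)}
These 10 distinct sets form the basis B.
Close under arbitrary unions to get τ_{X×Y}; counting gives |τ_{X×Y}| = 16.


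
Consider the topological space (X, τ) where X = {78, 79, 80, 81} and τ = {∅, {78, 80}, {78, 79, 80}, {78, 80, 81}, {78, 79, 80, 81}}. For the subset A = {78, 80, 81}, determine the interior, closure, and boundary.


int(A) = {78, 80, 81}, cl(A) = {78, 79, 80, 81}, ∂A = {79}.

Closed sets in (X, τ) are complements of opens:
  closed(X, τ) = {∅, {79}, {81}, {79, 81}, {78, 79, 80, 81}}.
int(A) = ⋃ {U ∈ τ : U ⊆ A}. Opens contained in A: ∅, {78, 80}, {78, 80, 81}.
Taking the union of these: int(A) = {78, 80, 81}.
cl(A) = ⋂ {C closed : A ⊆ C}. Closed sets containing A: {78, 79, 80, 81}.
Intersecting these: cl(A) = {78, 79, 80, 81}.
∂A = cl(A) ∖ int(A) = {78, 79, 80, 81} ∖ {78, 80, 81} = {79}.


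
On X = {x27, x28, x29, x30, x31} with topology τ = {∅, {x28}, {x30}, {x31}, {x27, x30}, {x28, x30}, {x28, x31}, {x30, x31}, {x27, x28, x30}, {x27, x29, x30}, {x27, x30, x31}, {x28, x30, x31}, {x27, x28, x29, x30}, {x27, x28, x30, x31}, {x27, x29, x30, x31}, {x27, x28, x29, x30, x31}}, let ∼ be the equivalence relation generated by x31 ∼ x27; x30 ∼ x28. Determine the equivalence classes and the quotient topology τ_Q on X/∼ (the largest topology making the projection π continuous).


X/∼ = {[x27=x31], [x28=x30], [x29]}; |τ_Q| = 4.

Equivalence classes: [x27=x31], [x28=x30], [x29].
Quotient map π: X → X/∼ sends x27 ↦ [x27=x31], x28 ↦ [x28=x30], x29 ↦ [x29], x30 ↦ [x28=x30], x31 ↦ [x27=x31].
For each subset V ⊆ X/∼, compute π^{-1}(V) ⊆ X and check whether π^{-1}(V) ∈ τ. V is open in τ_Q iff π^{-1}(V) ∈ τ.
  V = {}: π^{-1}(V) = ∅ ∈ τ ✓.
  V = {[x27=x31]}: π^{-1}(V) = {x27, x31} ∉ τ ✗.
  V = {[x28=x30]}: π^{-1}(V) = {x28, x30} ∈ τ ✓.
  V = {[x27=x31], [x28=x30]}: π^{-1}(V) = {x27, x28, x30, x31} ∈ τ ✓.
  V = {[x29]}: π^{-1}(V) = {x29} ∉ τ ✗.
  V = {[x27=x31], [x29]}: π^{-1}(V) = {x27, x29, x31} ∉ τ ✗.
  V = {[x28=x30], [x29]}: π^{-1}(V) = {x28, x29, x30} ∉ τ ✗.
  V = {[x27=x31], [x28=x30], [x29]}: π^{-1}(V) = {x27, x28, x29, x30, x31} ∈ τ ✓.
Open sets in the quotient: τ_Q = {{}, {[x28=x30]}, {[x27=x31], [x28=x30]}, {[x27=x31], [x28=x30], [x29]}} (4 elements).


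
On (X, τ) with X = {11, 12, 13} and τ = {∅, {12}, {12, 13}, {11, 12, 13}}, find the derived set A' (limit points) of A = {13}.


A' = {11}

For each x ∈ X, list the open sets U ∈ τ with x ∈ U, then check whether U ∩ (A ∖ {x}) ≠ ∅ for every such U.
  x = 11: opens ∋ x are {11, 12, 13}; each meets A ∖ {11}, so x IS a limit point.
  x = 12: open {12} ∋ x has {12} ∩ (A ∖ {12}) = ∅, so x is NOT a limit point.
  x = 13: open {12, 13} ∋ x has {12, 13} ∩ (A ∖ {13}) = ∅, so x is NOT a limit point.
Collecting: A' = {11}.


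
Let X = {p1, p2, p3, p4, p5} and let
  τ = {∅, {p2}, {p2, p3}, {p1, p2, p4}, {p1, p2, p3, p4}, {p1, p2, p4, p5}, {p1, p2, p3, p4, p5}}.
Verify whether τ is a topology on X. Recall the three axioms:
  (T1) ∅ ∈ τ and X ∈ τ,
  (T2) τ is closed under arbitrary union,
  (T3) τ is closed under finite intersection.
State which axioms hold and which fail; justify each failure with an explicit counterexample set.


τ IS a topology on X.

Axiom (T1): ∅ ∈ τ? Yes; X ∈ τ? Yes.
Axiom (T2/T3): check pairwise unions and intersections of members of τ.
All pairwise intersections and unions checked — each lies in τ. Therefore τ satisfies (T1), (T2), (T3): it IS a topology on X.


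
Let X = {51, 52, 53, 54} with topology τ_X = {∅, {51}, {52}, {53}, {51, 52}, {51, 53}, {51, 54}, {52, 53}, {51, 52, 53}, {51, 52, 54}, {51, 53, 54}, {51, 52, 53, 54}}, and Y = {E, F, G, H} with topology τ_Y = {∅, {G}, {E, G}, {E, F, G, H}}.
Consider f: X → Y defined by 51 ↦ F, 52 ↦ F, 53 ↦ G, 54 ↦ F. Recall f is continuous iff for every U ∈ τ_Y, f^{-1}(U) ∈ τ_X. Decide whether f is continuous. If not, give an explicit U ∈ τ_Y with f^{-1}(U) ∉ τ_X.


f IS continuous.

Compute f^{-1}(U) for each U ∈ τ_Y:
  U = ∅: f^{-1}(U) = ∅ ∈ τ_X ✓.
  U = {G}: f^{-1}(U) = {53} ∈ τ_X ✓.
  U = {E, G}: f^{-1}(U) = {53} ∈ τ_X ✓.
  U = {E, F, G, H}: f^{-1}(U) = {51, 52, 53, 54} ∈ τ_X ✓.
Every preimage lies in τ_X, so f IS continuous.


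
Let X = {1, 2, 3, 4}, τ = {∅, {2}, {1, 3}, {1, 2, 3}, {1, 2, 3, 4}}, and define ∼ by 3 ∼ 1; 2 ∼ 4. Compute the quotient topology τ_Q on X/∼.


X/∼ = {[1=3], [2=4]}; |τ_Q| = 3.

Equivalence classes: [1=3], [2=4].
Quotient map π: X → X/∼ sends 1 ↦ [1=3], 2 ↦ [2=4], 3 ↦ [1=3], 4 ↦ [2=4].
For each subset V ⊆ X/∼, compute π^{-1}(V) ⊆ X and check whether π^{-1}(V) ∈ τ. V is open in τ_Q iff π^{-1}(V) ∈ τ.
  V = {}: π^{-1}(V) = ∅ ∈ τ ✓.
  V = {[1=3]}: π^{-1}(V) = {1, 3} ∈ τ ✓.
  V = {[2=4]}: π^{-1}(V) = {2, 4} ∉ τ ✗.
  V = {[1=3], [2=4]}: π^{-1}(V) = {1, 2, 3, 4} ∈ τ ✓.
Open sets in the quotient: τ_Q = {{}, {[1=3]}, {[1=3], [2=4]}} (3 elements).


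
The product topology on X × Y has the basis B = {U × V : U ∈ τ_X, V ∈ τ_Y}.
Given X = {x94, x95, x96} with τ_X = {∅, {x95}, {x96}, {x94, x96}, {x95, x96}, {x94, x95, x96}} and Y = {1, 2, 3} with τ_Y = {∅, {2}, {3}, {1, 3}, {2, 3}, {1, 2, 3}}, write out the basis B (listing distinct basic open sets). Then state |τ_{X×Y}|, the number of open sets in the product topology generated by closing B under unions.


Basis B = {∅ × ∅, {x95} × {2}, {x95} × {3}, {x96} × {2}, {x96} × {3}, {x94, x96} × {2}, {x94, x96} × {3}, {x95} × {1, 3}, {x95} × {2, 3}, {x95, x96} × {2}, {x95, x96} × {3}, {x96} × {1, 3}, {x96} × {2, 3}, {x94, x95, x96} × {2}, {x94, x95, x96} × {3}, {x95} × {1, 2, 3}, {x96} × {1, 2, 3}, {x94, x96} × {1, 3}, {x94, x96} × {2, 3}, {x95, x96} × {1, 3}, {x95, x96} × {2, 3}, {x94, x96} × {1, 2, 3}, {x94, x95, x96} × {1, 3}, {x94, x95, x96} × {2, 3}, {x95, x96} × {1, 2, 3}, {x94, x95, x96} × {1, 2, 3}}; |τ_{X×Y}| = 108.

Enumerate products U × V with U ∈ τ_X, V ∈ τ_Y (deduplicated):
  ∅ × ∅ = {} (∅)
  {x95} × {2} = {(x95,2)}
  {x95} × {3} = {(x95,3)}
  {x96} × {2} = {(x96,2)}
  {x96} × {3} = {(x96,3)}
  {x94, x96} × {2} = {(x94,2), (x96,2)}
  {x94, x96} × {3} = {(x94,3), (x96,3)}
  {x95} × {1, 3} = {(x95,1), (x95,3)}
  {x95} × {2, 3} = {(x95,2), (x95,3)}
  {x95, x96} × {2} = {(x95,2), (x96,2)}
  {x95, x96} × {3} = {(x95,3), (x96,3)}
  {x96} × {1, 3} = {(x96,1), (x96,3)}
  {x96} × {2, 3} = {(x96,2), (x96,3)}
  {x94, x95, x96} × {2} = {(x94,2), (x95,2), (x96,2)}
  {x94, x95, x96} × {3} = {(x94,3), (x95,3), (x96,3)}
  {x95} × {1, 2, 3} = {(x95,1), (x95,2), (x95,3)}
  {x96} × {1, 2, 3} = {(x96,1), (x96,2), (x96,3)}
  {x94, x96} × {1, 3} = {(x94,1), (x94,3), (x96,1), (x96,3)}
  {x94, x96} × {2, 3} = {(x94,2), (x94,3), (x96,2), (x96,3)}
  {x95, x96} × {1, 3} = {(x95,1), (x95,3), (x96,1), (x96,3)}
  {x95, x96} × {2, 3} = {(x95,2), (x95,3), (x96,2), (x96,3)}
  {x94, x96} × {1, 2, 3} = {(x94,1), (x94,2), (x94,3), (x96,1), (x96,2), (x96,3)}
  {x94, x95, x96} × {1, 3} = {(x94,1), (x94,3), (x95,1), (x95,3), (x96,1), (x96,3)}
  {x94, x95, x96} × {2, 3} = {(x94,2), (x94,3), (x95,2), (x95,3), (x96,2), (x96,3)}
  {x95, x96} × {1, 2, 3} = {(x95,1), (x95,2), (x95,3), (x96,1), (x96,2), (x96,3)}
  {x94, x95, x96} × {1, 2, 3} = {(x94,1), (x94,2), (x94,3), (x95,1), (x95,2), (x95,3), (x96,1), (x96,2), (x96,3)}
These 26 distinct sets form the basis B.
Close under arbitrary unions to get τ_{X×Y}; counting gives |τ_{X×Y}| = 108.


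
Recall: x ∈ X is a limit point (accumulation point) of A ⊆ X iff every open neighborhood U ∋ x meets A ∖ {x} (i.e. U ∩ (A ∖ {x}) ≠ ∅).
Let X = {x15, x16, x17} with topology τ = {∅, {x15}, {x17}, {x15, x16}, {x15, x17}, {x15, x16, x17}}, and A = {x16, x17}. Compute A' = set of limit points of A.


A' = ∅

For each x ∈ X, list the open sets U ∈ τ with x ∈ U, then check whether U ∩ (A ∖ {x}) ≠ ∅ for every such U.
  x = x15: open {x15} ∋ x has {x15} ∩ (A ∖ {x15}) = ∅, so x is NOT a limit point.
  x = x16: open {x15, x16} ∋ x has {x15, x16} ∩ (A ∖ {x16}) = ∅, so x is NOT a limit point.
  x = x17: open {x17} ∋ x has {x17} ∩ (A ∖ {x17}) = ∅, so x is NOT a limit point.
Collecting: A' = ∅.


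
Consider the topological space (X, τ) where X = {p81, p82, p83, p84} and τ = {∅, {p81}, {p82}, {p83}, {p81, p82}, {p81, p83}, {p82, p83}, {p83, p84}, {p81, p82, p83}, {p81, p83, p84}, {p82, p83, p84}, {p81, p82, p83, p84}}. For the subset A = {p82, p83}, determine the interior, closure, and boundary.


int(A) = {p82, p83}, cl(A) = {p82, p83, p84}, ∂A = {p84}.

Closed sets in (X, τ) are complements of opens:
  closed(X, τ) = {∅, {p81}, {p82}, {p84}, {p81, p82}, {p81, p84}, {p82, p84}, {p83, p84}, {p81, p82, p84}, {p81, p83, p84}, {p82, p83, p84}, {p81, p82, p83, p84}}.
int(A) = ⋃ {U ∈ τ : U ⊆ A}. Opens contained in A: ∅, {p82}, {p83}, {p82, p83}.
Taking the union of these: int(A) = {p82, p83}.
cl(A) = ⋂ {C closed : A ⊆ C}. Closed sets containing A: {p82, p83, p84}, {p81, p82, p83, p84}.
Intersecting these: cl(A) = {p82, p83, p84}.
∂A = cl(A) ∖ int(A) = {p82, p83, p84} ∖ {p82, p83} = {p84}.


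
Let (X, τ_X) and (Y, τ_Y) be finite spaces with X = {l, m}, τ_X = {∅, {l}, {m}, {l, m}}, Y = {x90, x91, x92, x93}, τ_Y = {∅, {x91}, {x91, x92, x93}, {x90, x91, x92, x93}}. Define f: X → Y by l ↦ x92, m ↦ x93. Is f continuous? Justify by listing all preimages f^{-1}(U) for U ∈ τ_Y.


f IS continuous.

Compute f^{-1}(U) for each U ∈ τ_Y:
  U = ∅: f^{-1}(U) = ∅ ∈ τ_X ✓.
  U = {x91}: f^{-1}(U) = ∅ ∈ τ_X ✓.
  U = {x91, x92, x93}: f^{-1}(U) = {l, m} ∈ τ_X ✓.
  U = {x90, x91, x92, x93}: f^{-1}(U) = {l, m} ∈ τ_X ✓.
Every preimage lies in τ_X, so f IS continuous.


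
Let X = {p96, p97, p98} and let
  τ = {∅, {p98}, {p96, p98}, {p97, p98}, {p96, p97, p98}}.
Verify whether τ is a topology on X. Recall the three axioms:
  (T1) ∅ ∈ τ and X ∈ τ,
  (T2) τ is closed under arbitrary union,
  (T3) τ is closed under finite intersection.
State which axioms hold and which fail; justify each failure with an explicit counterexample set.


τ IS a topology on X.

Axiom (T1): ∅ ∈ τ? Yes; X ∈ τ? Yes.
Axiom (T2/T3): check pairwise unions and intersections of members of τ.
All pairwise intersections and unions checked — each lies in τ. Therefore τ satisfies (T1), (T2), (T3): it IS a topology on X.


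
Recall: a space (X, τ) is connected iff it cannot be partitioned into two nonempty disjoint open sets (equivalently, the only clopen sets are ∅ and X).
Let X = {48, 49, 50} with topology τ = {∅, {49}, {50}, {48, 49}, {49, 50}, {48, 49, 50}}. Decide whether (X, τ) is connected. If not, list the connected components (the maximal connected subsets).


(X, τ) is disconnected; components = [{50}, {48, 49}].

Find clopen sets (U ∈ τ with X ∖ U ∈ τ):
  U = ∅, X ∖ U = {48, 49, 50} — both open, so U is clopen.
  U = {50}, X ∖ U = {48, 49} — both open, so U is clopen.
  U = {48, 49}, X ∖ U = {50} — both open, so U is clopen.
  U = {48, 49, 50}, X ∖ U = ∅ — both open, so U is clopen.
Nontrivial clopen(s) exist: e.g. {50}. So (X, τ) is disconnected.
Compute connected components by grouping points that agree on all clopens:
  component: {50}
  component: {48, 49}


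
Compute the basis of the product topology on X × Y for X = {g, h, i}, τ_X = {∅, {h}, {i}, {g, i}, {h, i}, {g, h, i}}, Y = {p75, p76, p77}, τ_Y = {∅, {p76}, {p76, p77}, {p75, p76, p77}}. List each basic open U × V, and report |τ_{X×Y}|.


Basis B = {∅ × ∅, {h} × {p76}, {i} × {p76}, {g, i} × {p76}, {h} × {p76, p77}, {h, i} × {p76}, {i} × {p76, p77}, {g, h, i} × {p76}, {h} × {p75, p76, p77}, {i} × {p75, p76, p77}, {g, i} × {p76, p77}, {h, i} × {p76, p77}, {g, i} × {p75, p76, p77}, {g, h, i} × {p76, p77}, {h, i} × {p75, p76, p77}, {g, h, i} × {p75, p76, p77}}; |τ_{X×Y}| = 40.

Enumerate products U × V with U ∈ τ_X, V ∈ τ_Y (deduplicated):
  ∅ × ∅ = {} (∅)
  {h} × {p76} = {(h,p76)}
  {i} × {p76} = {(i,p76)}
  {g, i} × {p76} = {(g,p76), (i,p76)}
  {h} × {p76, p77} = {(h,p76), (h,p77)}
  {h, i} × {p76} = {(h,p76), (i,p76)}
  {i} × {p76, p77} = {(i,p76), (i,p77)}
  {g, h, i} × {p76} = {(g,p76), (h,p76), (i,p76)}
  {h} × {p75, p76, p77} = {(h,p75), (h,p76), (h,p77)}
  {i} × {p75, p76, p77} = {(i,p75), (i,p76), (i,p77)}
  {g, i} × {p76, p77} = {(g,p76), (g,p77), (i,p76), (i,p77)}
  {h, i} × {p76, p77} = {(h,p76), (h,p77), (i,p76), (i,p77)}
  {g, i} × {p75, p76, p77} = {(g,p75), (g,p76), (g,p77), (i,p75), (i,p76), (i,p77)}
  {g, h, i} × {p76, p77} = {(g,p76), (g,p77), (h,p76), (h,p77), (i,p76), (i,p77)}
  {h, i} × {p75, p76, p77} = {(h,p75), (h,p76), (h,p77), (i,p75), (i,p76), (i,p77)}
  {g, h, i} × {p75, p76, p77} = {(g,p75), (g,p76), (g,p77), (h,p75), (h,p76), (h,p77), (i,p75), (i,p76), (i,p77)}
These 16 distinct sets form the basis B.
Close under arbitrary unions to get τ_{X×Y}; counting gives |τ_{X×Y}| = 40.


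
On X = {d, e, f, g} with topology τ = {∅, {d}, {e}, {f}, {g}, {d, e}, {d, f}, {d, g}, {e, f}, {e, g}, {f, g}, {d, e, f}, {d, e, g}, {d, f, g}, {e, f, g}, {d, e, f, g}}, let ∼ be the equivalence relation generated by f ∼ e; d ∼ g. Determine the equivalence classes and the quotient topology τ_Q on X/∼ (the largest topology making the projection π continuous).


X/∼ = {[d=g], [e=f]}; |τ_Q| = 4.

Equivalence classes: [d=g], [e=f].
Quotient map π: X → X/∼ sends d ↦ [d=g], e ↦ [e=f], f ↦ [e=f], g ↦ [d=g].
For each subset V ⊆ X/∼, compute π^{-1}(V) ⊆ X and check whether π^{-1}(V) ∈ τ. V is open in τ_Q iff π^{-1}(V) ∈ τ.
  V = {}: π^{-1}(V) = ∅ ∈ τ ✓.
  V = {[d=g]}: π^{-1}(V) = {d, g} ∈ τ ✓.
  V = {[e=f]}: π^{-1}(V) = {e, f} ∈ τ ✓.
  V = {[d=g], [e=f]}: π^{-1}(V) = {d, e, f, g} ∈ τ ✓.
Open sets in the quotient: τ_Q = {{}, {[d=g]}, {[e=f]}, {[d=g], [e=f]}} (4 elements).


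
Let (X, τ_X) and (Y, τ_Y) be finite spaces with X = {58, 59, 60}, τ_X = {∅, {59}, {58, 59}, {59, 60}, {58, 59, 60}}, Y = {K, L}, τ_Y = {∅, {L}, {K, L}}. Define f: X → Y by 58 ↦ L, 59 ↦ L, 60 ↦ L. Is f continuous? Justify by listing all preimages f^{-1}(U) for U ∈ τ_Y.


f IS continuous.

Compute f^{-1}(U) for each U ∈ τ_Y:
  U = ∅: f^{-1}(U) = ∅ ∈ τ_X ✓.
  U = {L}: f^{-1}(U) = {58, 59, 60} ∈ τ_X ✓.
  U = {K, L}: f^{-1}(U) = {58, 59, 60} ∈ τ_X ✓.
Every preimage lies in τ_X, so f IS continuous.


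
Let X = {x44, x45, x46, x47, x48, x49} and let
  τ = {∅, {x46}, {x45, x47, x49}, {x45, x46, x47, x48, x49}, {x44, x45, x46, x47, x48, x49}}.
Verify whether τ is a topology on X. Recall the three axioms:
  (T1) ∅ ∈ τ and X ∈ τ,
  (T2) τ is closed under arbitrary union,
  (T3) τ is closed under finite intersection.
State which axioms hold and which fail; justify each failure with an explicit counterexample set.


τ is NOT a topology on X.

Axiom (T1): ∅ ∈ τ? Yes; X ∈ τ? Yes.
Axiom (T2/T3): check pairwise unions and intersections of members of τ.
Counterexample for (T2): {x46} ∪ {x45, x47, x49} = {x45, x46, x47, x49} ∉ τ. Therefore τ is NOT a topology.


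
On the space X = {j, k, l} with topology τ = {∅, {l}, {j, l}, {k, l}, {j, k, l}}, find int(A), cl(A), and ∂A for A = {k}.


int(A) = ∅, cl(A) = {k}, ∂A = {k}.

Closed sets in (X, τ) are complements of opens:
  closed(X, τ) = {∅, {j}, {k}, {j, k}, {j, k, l}}.
int(A) = ⋃ {U ∈ τ : U ⊆ A}. Opens contained in A: ∅.
Taking the union of these: int(A) = ∅.
cl(A) = ⋂ {C closed : A ⊆ C}. Closed sets containing A: {k}, {j, k}, {j, k, l}.
Intersecting these: cl(A) = {k}.
∂A = cl(A) ∖ int(A) = {k} ∖ ∅ = {k}.


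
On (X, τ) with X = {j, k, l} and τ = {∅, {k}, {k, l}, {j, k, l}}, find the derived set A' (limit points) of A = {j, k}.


A' = {j, l}

For each x ∈ X, list the open sets U ∈ τ with x ∈ U, then check whether U ∩ (A ∖ {x}) ≠ ∅ for every such U.
  x = j: opens ∋ x are {j, k, l}; each meets A ∖ {j}, so x IS a limit point.
  x = k: open {k} ∋ x has {k} ∩ (A ∖ {k}) = ∅, so x is NOT a limit point.
  x = l: opens ∋ x are {k, l}, {j, k, l}; each meets A ∖ {l}, so x IS a limit point.
Collecting: A' = {j, l}.


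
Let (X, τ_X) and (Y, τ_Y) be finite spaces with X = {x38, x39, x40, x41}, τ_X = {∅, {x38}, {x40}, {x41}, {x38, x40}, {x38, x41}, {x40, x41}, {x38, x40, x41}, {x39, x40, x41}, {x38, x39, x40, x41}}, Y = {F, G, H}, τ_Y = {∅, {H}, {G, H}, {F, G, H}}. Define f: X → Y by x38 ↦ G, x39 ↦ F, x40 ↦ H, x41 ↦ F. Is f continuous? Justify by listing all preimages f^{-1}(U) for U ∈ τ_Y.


f IS continuous.

Compute f^{-1}(U) for each U ∈ τ_Y:
  U = ∅: f^{-1}(U) = ∅ ∈ τ_X ✓.
  U = {H}: f^{-1}(U) = {x40} ∈ τ_X ✓.
  U = {G, H}: f^{-1}(U) = {x38, x40} ∈ τ_X ✓.
  U = {F, G, H}: f^{-1}(U) = {x38, x39, x40, x41} ∈ τ_X ✓.
Every preimage lies in τ_X, so f IS continuous.


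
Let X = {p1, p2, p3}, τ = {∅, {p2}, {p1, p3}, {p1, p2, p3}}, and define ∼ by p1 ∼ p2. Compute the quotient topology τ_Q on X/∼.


X/∼ = {[p1=p2], [p3]}; |τ_Q| = 2.

Equivalence classes: [p1=p2], [p3].
Quotient map π: X → X/∼ sends p1 ↦ [p1=p2], p2 ↦ [p1=p2], p3 ↦ [p3].
For each subset V ⊆ X/∼, compute π^{-1}(V) ⊆ X and check whether π^{-1}(V) ∈ τ. V is open in τ_Q iff π^{-1}(V) ∈ τ.
  V = {}: π^{-1}(V) = ∅ ∈ τ ✓.
  V = {[p1=p2]}: π^{-1}(V) = {p1, p2} ∉ τ ✗.
  V = {[p3]}: π^{-1}(V) = {p3} ∉ τ ✗.
  V = {[p1=p2], [p3]}: π^{-1}(V) = {p1, p2, p3} ∈ τ ✓.
Open sets in the quotient: τ_Q = {{}, {[p1=p2], [p3]}} (2 elements).


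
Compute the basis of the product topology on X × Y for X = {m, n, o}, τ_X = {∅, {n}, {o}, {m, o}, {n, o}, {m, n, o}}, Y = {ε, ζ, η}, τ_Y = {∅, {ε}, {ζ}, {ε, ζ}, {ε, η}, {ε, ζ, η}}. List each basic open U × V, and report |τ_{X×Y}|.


Basis B = {∅ × ∅, {n} × {ε}, {n} × {ζ}, {o} × {ε}, {o} × {ζ}, {m, o} × {ε}, {m, o} × {ζ}, {n} × {ε, ζ}, {n} × {ε, η}, {n, o} × {ε}, {n, o} × {ζ}, {o} × {ε, ζ}, {o} × {ε, η}, {m, n, o} × {ε}, {m, n, o} × {ζ}, {n} × {ε, ζ, η}, {o} × {ε, ζ, η}, {m, o} × {ε, ζ}, {m, o} × {ε, η}, {n, o} × {ε, ζ}, {n, o} × {ε, η}, {m, o} × {ε, ζ, η}, {m, n, o} × {ε, ζ}, {m, n, o} × {ε, η}, {n, o} × {ε, ζ, η}, {m, n, o} × {ε, ζ, η}}; |τ_{X×Y}| = 108.

Enumerate products U × V with U ∈ τ_X, V ∈ τ_Y (deduplicated):
  ∅ × ∅ = {} (∅)
  {n} × {ε} = {(n,ε)}
  {n} × {ζ} = {(n,ζ)}
  {o} × {ε} = {(o,ε)}
  {o} × {ζ} = {(o,ζ)}
  {m, o} × {ε} = {(m,ε), (o,ε)}
  {m, o} × {ζ} = {(m,ζ), (o,ζ)}
  {n} × {ε, ζ} = {(n,ε), (n,ζ)}
  {n} × {ε, η} = {(n,ε), (n,η)}
  {n, o} × {ε} = {(n,ε), (o,ε)}
  {n, o} × {ζ} = {(n,ζ), (o,ζ)}
  {o} × {ε, ζ} = {(o,ε), (o,ζ)}
  {o} × {ε, η} = {(o,ε), (o,η)}
  {m, n, o} × {ε} = {(m,ε), (n,ε), (o,ε)}
  {m, n, o} × {ζ} = {(m,ζ), (n,ζ), (o,ζ)}
  {n} × {ε, ζ, η} = {(n,ε), (n,ζ), (n,η)}
  {o} × {ε, ζ, η} = {(o,ε), (o,ζ), (o,η)}
  {m, o} × {ε, ζ} = {(m,ε), (m,ζ), (o,ε), (o,ζ)}
  {m, o} × {ε, η} = {(m,ε), (m,η), (o,ε), (o,η)}
  {n, o} × {ε, ζ} = {(n,ε), (n,ζ), (o,ε), (o,ζ)}
  {n, o} × {ε, η} = {(n,ε), (n,η), (o,ε), (o,η)}
  {m, o} × {ε, ζ, η} = {(m,ε), (m,ζ), (m,η), (o,ε), (o,ζ), (o,η)}
  {m, n, o} × {ε, ζ} = {(m,ε), (m,ζ), (n,ε), (n,ζ), (o,ε), (o,ζ)}
  {m, n, o} × {ε, η} = {(m,ε), (m,η), (n,ε), (n,η), (o,ε), (o,η)}
  {n, o} × {ε, ζ, η} = {(n,ε), (n,ζ), (n,η), (o,ε), (o,ζ), (o,η)}
  {m, n, o} × {ε, ζ, η} = {(m,ε), (m,ζ), (m,η), (n,ε), (n,ζ), (n,η), (o,ε), (o,ζ), (o,η)}
These 26 distinct sets form the basis B.
Close under arbitrary unions to get τ_{X×Y}; counting gives |τ_{X×Y}| = 108.


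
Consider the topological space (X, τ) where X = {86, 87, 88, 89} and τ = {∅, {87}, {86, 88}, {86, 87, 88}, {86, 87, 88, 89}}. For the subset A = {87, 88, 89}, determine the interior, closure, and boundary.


int(A) = {87}, cl(A) = {86, 87, 88, 89}, ∂A = {86, 88, 89}.

Closed sets in (X, τ) are complements of opens:
  closed(X, τ) = {∅, {89}, {87, 89}, {86, 88, 89}, {86, 87, 88, 89}}.
int(A) = ⋃ {U ∈ τ : U ⊆ A}. Opens contained in A: ∅, {87}.
Taking the union of these: int(A) = {87}.
cl(A) = ⋂ {C closed : A ⊆ C}. Closed sets containing A: {86, 87, 88, 89}.
Intersecting these: cl(A) = {86, 87, 88, 89}.
∂A = cl(A) ∖ int(A) = {86, 87, 88, 89} ∖ {87} = {86, 88, 89}.


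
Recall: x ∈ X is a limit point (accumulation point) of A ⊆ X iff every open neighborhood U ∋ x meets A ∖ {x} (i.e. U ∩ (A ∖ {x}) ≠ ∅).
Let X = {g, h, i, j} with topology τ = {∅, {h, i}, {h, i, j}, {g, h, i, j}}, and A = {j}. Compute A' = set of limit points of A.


A' = {g}

For each x ∈ X, list the open sets U ∈ τ with x ∈ U, then check whether U ∩ (A ∖ {x}) ≠ ∅ for every such U.
  x = g: opens ∋ x are {g, h, i, j}; each meets A ∖ {g}, so x IS a limit point.
  x = h: open {h, i} ∋ x has {h, i} ∩ (A ∖ {h}) = ∅, so x is NOT a limit point.
  x = i: open {h, i} ∋ x has {h, i} ∩ (A ∖ {i}) = ∅, so x is NOT a limit point.
  x = j: open {h, i, j} ∋ x has {h, i, j} ∩ (A ∖ {j}) = ∅, so x is NOT a limit point.
Collecting: A' = {g}.


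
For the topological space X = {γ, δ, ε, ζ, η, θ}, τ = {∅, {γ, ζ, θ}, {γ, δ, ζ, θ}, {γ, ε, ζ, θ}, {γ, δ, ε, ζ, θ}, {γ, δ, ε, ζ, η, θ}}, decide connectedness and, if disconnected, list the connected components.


(X, τ) is connected.

Find clopen sets (U ∈ τ with X ∖ U ∈ τ):
  U = ∅, X ∖ U = {γ, δ, ε, ζ, η, θ} — both open, so U is clopen.
  U = {γ, δ, ε, ζ, η, θ}, X ∖ U = ∅ — both open, so U is clopen.
Only trivial clopens (∅ and X) exist, so (X, τ) is connected.
Compute connected components by grouping points that agree on all clopens:
  component: {γ, δ, ε, ζ, η, θ}


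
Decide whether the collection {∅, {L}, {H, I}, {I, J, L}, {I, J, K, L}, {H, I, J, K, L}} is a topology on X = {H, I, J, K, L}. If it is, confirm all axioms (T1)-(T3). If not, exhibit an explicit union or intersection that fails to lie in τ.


τ is NOT a topology on X.

Axiom (T1): ∅ ∈ τ? Yes; X ∈ τ? Yes.
Axiom (T2/T3): check pairwise unions and intersections of members of τ.
Counterexample for (T2): {L} ∪ {H, I} = {H, I, L} ∉ τ. Therefore τ is NOT a topology.


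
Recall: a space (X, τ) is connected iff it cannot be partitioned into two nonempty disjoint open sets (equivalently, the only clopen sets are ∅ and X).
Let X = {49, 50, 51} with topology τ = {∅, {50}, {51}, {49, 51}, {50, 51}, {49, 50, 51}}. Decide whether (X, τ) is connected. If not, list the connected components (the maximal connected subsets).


(X, τ) is disconnected; components = [{50}, {49, 51}].

Find clopen sets (U ∈ τ with X ∖ U ∈ τ):
  U = ∅, X ∖ U = {49, 50, 51} — both open, so U is clopen.
  U = {50}, X ∖ U = {49, 51} — both open, so U is clopen.
  U = {49, 51}, X ∖ U = {50} — both open, so U is clopen.
  U = {49, 50, 51}, X ∖ U = ∅ — both open, so U is clopen.
Nontrivial clopen(s) exist: e.g. {50}. So (X, τ) is disconnected.
Compute connected components by grouping points that agree on all clopens:
  component: {50}
  component: {49, 51}


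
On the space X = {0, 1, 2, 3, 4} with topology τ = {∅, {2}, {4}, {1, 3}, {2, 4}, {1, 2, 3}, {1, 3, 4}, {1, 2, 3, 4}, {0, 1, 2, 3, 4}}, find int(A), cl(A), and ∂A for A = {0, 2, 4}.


int(A) = {2, 4}, cl(A) = {0, 2, 4}, ∂A = {0}.

Closed sets in (X, τ) are complements of opens:
  closed(X, τ) = {∅, {0}, {0, 2}, {0, 4}, {0, 1, 3}, {0, 2, 4}, {0, 1, 2, 3}, {0, 1, 3, 4}, {0, 1, 2, 3, 4}}.
int(A) = ⋃ {U ∈ τ : U ⊆ A}. Opens contained in A: ∅, {2}, {4}, {2, 4}.
Taking the union of these: int(A) = {2, 4}.
cl(A) = ⋂ {C closed : A ⊆ C}. Closed sets containing A: {0, 2, 4}, {0, 1, 2, 3, 4}.
Intersecting these: cl(A) = {0, 2, 4}.
∂A = cl(A) ∖ int(A) = {0, 2, 4} ∖ {2, 4} = {0}.


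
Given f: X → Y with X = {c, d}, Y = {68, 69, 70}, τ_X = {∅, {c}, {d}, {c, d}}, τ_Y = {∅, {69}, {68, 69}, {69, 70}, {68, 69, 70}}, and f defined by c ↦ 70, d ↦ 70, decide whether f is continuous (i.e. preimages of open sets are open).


f IS continuous.

Compute f^{-1}(U) for each U ∈ τ_Y:
  U = ∅: f^{-1}(U) = ∅ ∈ τ_X ✓.
  U = {69}: f^{-1}(U) = ∅ ∈ τ_X ✓.
  U = {68, 69}: f^{-1}(U) = ∅ ∈ τ_X ✓.
  U = {69, 70}: f^{-1}(U) = {c, d} ∈ τ_X ✓.
  U = {68, 69, 70}: f^{-1}(U) = {c, d} ∈ τ_X ✓.
Every preimage lies in τ_X, so f IS continuous.


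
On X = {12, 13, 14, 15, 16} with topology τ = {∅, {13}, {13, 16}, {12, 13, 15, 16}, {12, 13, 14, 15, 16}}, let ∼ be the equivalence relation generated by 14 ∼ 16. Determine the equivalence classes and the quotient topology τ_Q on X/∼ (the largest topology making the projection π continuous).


X/∼ = {[12], [13], [14=16], [15]}; |τ_Q| = 3.

Equivalence classes: [12], [13], [14=16], [15].
Quotient map π: X → X/∼ sends 12 ↦ [12], 13 ↦ [13], 14 ↦ [14=16], 15 ↦ [15], 16 ↦ [14=16].
For each subset V ⊆ X/∼, compute π^{-1}(V) ⊆ X and check whether π^{-1}(V) ∈ τ. V is open in τ_Q iff π^{-1}(V) ∈ τ.
  V = {}: π^{-1}(V) = ∅ ∈ τ ✓.
  V = {[12]}: π^{-1}(V) = {12} ∉ τ ✗.
  V = {[13]}: π^{-1}(V) = {13} ∈ τ ✓.
  V = {[12], [13]}: π^{-1}(V) = {12, 13} ∉ τ ✗.
  V = {[14=16]}: π^{-1}(V) = {14, 16} ∉ τ ✗.
  V = {[12], [14=16]}: π^{-1}(V) = {12, 14, 16} ∉ τ ✗.
  V = {[13], [14=16]}: π^{-1}(V) = {13, 14, 16} ∉ τ ✗.
  V = {[12], [13], [14=16]}: π^{-1}(V) = {12, 13, 14, 16} ∉ τ ✗.
  V = {[15]}: π^{-1}(V) = {15} ∉ τ ✗.
  V = {[12], [15]}: π^{-1}(V) = {12, 15} ∉ τ ✗.
  V = {[13], [15]}: π^{-1}(V) = {13, 15} ∉ τ ✗.
  V = {[12], [13], [15]}: π^{-1}(V) = {12, 13, 15} ∉ τ ✗.
  V = {[14=16], [15]}: π^{-1}(V) = {14, 15, 16} ∉ τ ✗.
  V = {[12], [14=16], [15]}: π^{-1}(V) = {12, 14, 15, 16} ∉ τ ✗.
  V = {[13], [14=16], [15]}: π^{-1}(V) = {13, 14, 15, 16} ∉ τ ✗.
  V = {[12], [13], [14=16], [15]}: π^{-1}(V) = {12, 13, 14, 15, 16} ∈ τ ✓.
Open sets in the quotient: τ_Q = {{}, {[13]}, {[12], [13], [14=16], [15]}} (3 elements).


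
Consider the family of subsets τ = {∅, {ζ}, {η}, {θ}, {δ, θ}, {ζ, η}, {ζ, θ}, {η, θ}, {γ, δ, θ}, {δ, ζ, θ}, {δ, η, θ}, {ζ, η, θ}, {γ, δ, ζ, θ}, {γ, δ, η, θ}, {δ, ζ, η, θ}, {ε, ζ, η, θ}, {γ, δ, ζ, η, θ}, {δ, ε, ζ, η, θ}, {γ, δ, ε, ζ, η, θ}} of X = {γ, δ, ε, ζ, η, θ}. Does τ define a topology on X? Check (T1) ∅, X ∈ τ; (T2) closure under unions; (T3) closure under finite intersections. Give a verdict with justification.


τ IS a topology on X.

Axiom (T1): ∅ ∈ τ? Yes; X ∈ τ? Yes.
Axiom (T2/T3): check pairwise unions and intersections of members of τ.
All pairwise intersections and unions checked — each lies in τ. Therefore τ satisfies (T1), (T2), (T3): it IS a topology on X.


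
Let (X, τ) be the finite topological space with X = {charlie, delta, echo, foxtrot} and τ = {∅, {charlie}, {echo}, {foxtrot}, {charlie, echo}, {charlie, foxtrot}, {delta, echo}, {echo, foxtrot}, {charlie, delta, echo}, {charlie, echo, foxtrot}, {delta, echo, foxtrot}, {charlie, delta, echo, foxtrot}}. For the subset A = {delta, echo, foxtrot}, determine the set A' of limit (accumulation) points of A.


A' = {delta}

For each x ∈ X, list the open sets U ∈ τ with x ∈ U, then check whether U ∩ (A ∖ {x}) ≠ ∅ for every such U.
  x = charlie: open {charlie} ∋ x has {charlie} ∩ (A ∖ {charlie}) = ∅, so x is NOT a limit point.
  x = delta: opens ∋ x are {delta, echo}, {charlie, delta, echo}, {delta, echo, foxtrot}, {charlie, delta, echo, foxtrot}; each meets A ∖ {delta}, so x IS a limit point.
  x = echo: open {echo} ∋ x has {echo} ∩ (A ∖ {echo}) = ∅, so x is NOT a limit point.
  x = foxtrot: open {foxtrot} ∋ x has {foxtrot} ∩ (A ∖ {foxtrot}) = ∅, so x is NOT a limit point.
Collecting: A' = {delta}.


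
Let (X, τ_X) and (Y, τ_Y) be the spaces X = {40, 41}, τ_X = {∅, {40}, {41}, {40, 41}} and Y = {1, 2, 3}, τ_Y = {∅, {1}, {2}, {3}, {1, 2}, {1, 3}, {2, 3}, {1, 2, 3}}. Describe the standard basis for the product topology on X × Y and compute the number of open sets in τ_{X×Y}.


Basis B = {∅ × ∅, {40} × {1}, {40} × {2}, {40} × {3}, {41} × {1}, {41} × {2}, {41} × {3}, {40} × {1, 2}, {40} × {1, 3}, {40, 41} × {1}, {40} × {2, 3}, {40, 41} × {2}, {40, 41} × {3}, {41} × {1, 2}, {41} × {1, 3}, {41} × {2, 3}, {40} × {1, 2, 3}, {41} × {1, 2, 3}, {40, 41} × {1, 2}, {40, 41} × {1, 3}, {40, 41} × {2, 3}, {40, 41} × {1, 2, 3}}; |τ_{X×Y}| = 64.

Enumerate products U × V with U ∈ τ_X, V ∈ τ_Y (deduplicated):
  ∅ × ∅ = {} (∅)
  {40} × {1} = {(40,1)}
  {40} × {2} = {(40,2)}
  {40} × {3} = {(40,3)}
  {41} × {1} = {(41,1)}
  {41} × {2} = {(41,2)}
  {41} × {3} = {(41,3)}
  {40} × {1, 2} = {(40,1), (40,2)}
  {40} × {1, 3} = {(40,1), (40,3)}
  {40, 41} × {1} = {(40,1), (41,1)}
  {40} × {2, 3} = {(40,2), (40,3)}
  {40, 41} × {2} = {(40,2), (41,2)}
  {40, 41} × {3} = {(40,3), (41,3)}
  {41} × {1, 2} = {(41,1), (41,2)}
  {41} × {1, 3} = {(41,1), (41,3)}
  {41} × {2, 3} = {(41,2), (41,3)}
  {40} × {1, 2, 3} = {(40,1), (40,2), (40,3)}
  {41} × {1, 2, 3} = {(41,1), (41,2), (41,3)}
  {40, 41} × {1, 2} = {(40,1), (40,2), (41,1), (41,2)}
  {40, 41} × {1, 3} = {(40,1), (40,3), (41,1), (41,3)}
  {40, 41} × {2, 3} = {(40,2), (40,3), (41,2), (41,3)}
  {40, 41} × {1, 2, 3} = {(40,1), (40,2), (40,3), (41,1), (41,2), (41,3)}
These 22 distinct sets form the basis B.
Close under arbitrary unions to get τ_{X×Y}; counting gives |τ_{X×Y}| = 64.
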